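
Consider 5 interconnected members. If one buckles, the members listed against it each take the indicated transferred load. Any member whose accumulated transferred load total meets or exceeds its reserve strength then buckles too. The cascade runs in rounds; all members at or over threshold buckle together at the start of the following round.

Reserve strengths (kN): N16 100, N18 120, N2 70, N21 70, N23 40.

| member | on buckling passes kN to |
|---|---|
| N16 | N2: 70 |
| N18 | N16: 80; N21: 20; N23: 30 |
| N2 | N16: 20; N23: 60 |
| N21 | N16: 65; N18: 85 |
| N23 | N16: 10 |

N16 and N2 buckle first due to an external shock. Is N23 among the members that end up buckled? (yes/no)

Round 1 — N16, N2 buckle (initial).
  N23: +60 → 60 ≥ 40
Round 2 — N23 buckles.
No further bucklings.

yes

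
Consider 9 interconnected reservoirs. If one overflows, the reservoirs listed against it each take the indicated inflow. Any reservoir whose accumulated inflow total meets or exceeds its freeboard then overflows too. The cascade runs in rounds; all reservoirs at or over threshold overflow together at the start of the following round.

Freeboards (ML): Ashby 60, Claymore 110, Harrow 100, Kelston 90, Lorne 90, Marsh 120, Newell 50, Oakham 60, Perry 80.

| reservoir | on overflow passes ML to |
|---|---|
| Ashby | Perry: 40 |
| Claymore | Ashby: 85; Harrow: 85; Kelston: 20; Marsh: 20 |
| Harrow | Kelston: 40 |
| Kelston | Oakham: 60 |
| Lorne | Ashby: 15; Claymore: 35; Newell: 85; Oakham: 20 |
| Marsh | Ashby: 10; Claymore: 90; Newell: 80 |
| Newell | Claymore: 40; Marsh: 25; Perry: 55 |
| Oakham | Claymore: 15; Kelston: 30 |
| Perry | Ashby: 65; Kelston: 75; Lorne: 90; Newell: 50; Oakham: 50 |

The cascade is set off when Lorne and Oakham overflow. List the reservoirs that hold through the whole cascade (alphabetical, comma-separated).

Ashby, Claymore, Harrow, Kelston, Marsh, Perry

Round 1 — Lorne, Oakham overflow (initial).
  Ashby: +15 → 15 < 60
  Claymore: +35+15 → 50 < 110
  Kelston: +30 → 30 < 90
  Newell: +85 → 85 ≥ 50
Round 2 — Newell overflows.
  Claymore: +40 → 90 < 110
  Marsh: +25 → 25 < 120
  Perry: +55 → 55 < 80
No further overflows.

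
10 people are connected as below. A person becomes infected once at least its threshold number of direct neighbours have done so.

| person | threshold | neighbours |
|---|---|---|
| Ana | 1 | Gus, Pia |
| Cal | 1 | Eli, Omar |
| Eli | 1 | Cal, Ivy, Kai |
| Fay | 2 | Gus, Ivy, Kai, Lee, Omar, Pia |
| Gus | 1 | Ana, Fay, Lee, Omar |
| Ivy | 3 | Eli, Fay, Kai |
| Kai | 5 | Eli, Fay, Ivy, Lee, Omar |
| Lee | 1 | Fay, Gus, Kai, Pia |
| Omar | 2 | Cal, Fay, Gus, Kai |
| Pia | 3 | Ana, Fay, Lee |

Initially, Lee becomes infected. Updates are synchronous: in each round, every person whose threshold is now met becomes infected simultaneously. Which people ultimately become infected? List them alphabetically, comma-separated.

Round 1 — Lee becomes infected (initial).
Round 2 — checking thresholds:
  Fay: 1 of 6 neighbours < 2, not yet.
  Gus: 1 of 4 neighbours ≥ 1, becomes infected.
  Kai: 1 of 5 neighbours < 5, not yet.
  Pia: 1 of 3 neighbours < 3, not yet.
Round 3 — checking thresholds:
  Ana: 1 of 2 neighbours ≥ 1, becomes infected.
  Fay: 2 of 6 neighbours ≥ 2, becomes infected.
  Kai: 1 of 5 neighbours < 5, not yet.
  Omar: 1 of 4 neighbours < 2, not yet.
  Pia: 1 of 3 neighbours < 3, not yet.
Round 4 — checking thresholds:
  Ivy: 1 of 3 neighbours < 3, not yet.
  Kai: 2 of 5 neighbours < 5, not yet.
  Omar: 2 of 4 neighbours ≥ 2, becomes infected.
  Pia: 3 of 3 neighbours ≥ 3, becomes infected.
Round 5 — checking thresholds:
  Cal: 1 of 2 neighbours ≥ 1, becomes infected.
  Ivy: 1 of 3 neighbours < 3, not yet.
  Kai: 3 of 5 neighbours < 5, not yet.
Round 6 — checking thresholds:
  Eli: 1 of 3 neighbours ≥ 1, becomes infected.
  Ivy: 1 of 3 neighbours < 3, not yet.
  Kai: 3 of 5 neighbours < 5, not yet.
Round 7 — no new infections; cascade stops.

Ana, Cal, Eli, Fay, Gus, Lee, Omar, Pia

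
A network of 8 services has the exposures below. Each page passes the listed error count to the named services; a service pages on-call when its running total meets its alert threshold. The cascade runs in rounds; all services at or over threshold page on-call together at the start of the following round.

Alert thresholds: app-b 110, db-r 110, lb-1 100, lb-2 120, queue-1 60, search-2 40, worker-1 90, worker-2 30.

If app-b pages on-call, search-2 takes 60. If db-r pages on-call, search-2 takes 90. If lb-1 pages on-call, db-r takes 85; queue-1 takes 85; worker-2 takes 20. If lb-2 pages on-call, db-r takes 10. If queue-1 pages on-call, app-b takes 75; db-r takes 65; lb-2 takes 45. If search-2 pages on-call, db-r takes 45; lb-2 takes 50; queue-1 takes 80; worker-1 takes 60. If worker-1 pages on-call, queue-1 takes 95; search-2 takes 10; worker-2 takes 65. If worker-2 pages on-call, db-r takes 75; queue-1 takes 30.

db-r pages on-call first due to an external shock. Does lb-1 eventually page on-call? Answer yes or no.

no

Round 1 — db-r pages on-call (initial).
  search-2: +90 → 90 ≥ 40
Round 2 — search-2 pages on-call.
  lb-2: +50 → 50 < 120
  queue-1: +80 → 80 ≥ 60
  worker-1: +60 → 60 < 90
Round 3 — queue-1 pages on-call.
  app-b: +75 → 75 < 110
  lb-2: +45 → 95 < 120
No further pages.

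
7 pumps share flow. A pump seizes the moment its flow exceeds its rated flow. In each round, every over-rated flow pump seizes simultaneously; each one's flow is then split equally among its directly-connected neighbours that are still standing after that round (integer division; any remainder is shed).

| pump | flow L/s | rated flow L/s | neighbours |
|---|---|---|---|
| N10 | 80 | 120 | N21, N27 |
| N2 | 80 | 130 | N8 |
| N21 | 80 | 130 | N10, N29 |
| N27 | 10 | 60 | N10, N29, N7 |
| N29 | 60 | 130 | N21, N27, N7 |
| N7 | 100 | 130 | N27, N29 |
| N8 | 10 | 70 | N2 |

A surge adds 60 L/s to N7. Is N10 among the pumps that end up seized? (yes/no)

yes

Round 1 — N7 at 160 > 130. N7 seizes.
  N7 sheds 160 L/s to N27, N29: 80 each.
    N27: 10+80 = 90 > 60
    N29: 60+80 = 140 > 130
Round 2 — N27, N29 seize.
  N27 sheds 90 L/s to N10: 90 each.
    N10: 80+90 = 170 > 120
  N29 sheds 140 L/s to N21: 140 each.
    N21: 80+140 = 220 > 130
Round 3 — N10, N21 seize.
  N10 sheds 170 L/s: no online neighbours, lost.
  N21 sheds 220 L/s: no online neighbours, lost.
No further seizures.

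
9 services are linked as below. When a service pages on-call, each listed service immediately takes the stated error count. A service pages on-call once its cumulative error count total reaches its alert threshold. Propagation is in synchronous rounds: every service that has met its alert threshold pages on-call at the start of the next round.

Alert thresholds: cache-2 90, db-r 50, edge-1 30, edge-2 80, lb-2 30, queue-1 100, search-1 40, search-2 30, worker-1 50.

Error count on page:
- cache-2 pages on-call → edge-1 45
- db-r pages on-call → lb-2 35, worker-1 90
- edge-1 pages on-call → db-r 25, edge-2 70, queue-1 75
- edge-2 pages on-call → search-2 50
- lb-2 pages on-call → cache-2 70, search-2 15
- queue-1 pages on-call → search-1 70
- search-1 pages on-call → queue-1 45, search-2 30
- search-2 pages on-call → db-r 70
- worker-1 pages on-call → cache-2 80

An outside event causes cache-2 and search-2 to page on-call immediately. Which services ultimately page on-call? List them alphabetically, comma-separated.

Round 1 — cache-2, search-2 page on-call (initial).
  db-r: +70 → 70 ≥ 50
  edge-1: +45 → 45 ≥ 30
Round 2 — db-r, edge-1 page on-call.
  edge-2: +70 → 70 < 80
  lb-2: +35 → 35 ≥ 30
  queue-1: +75 → 75 < 100
  worker-1: +90 → 90 ≥ 50
Round 3 — lb-2, worker-1 page on-call.
No further pages.

cache-2, db-r, edge-1, lb-2, search-2, worker-1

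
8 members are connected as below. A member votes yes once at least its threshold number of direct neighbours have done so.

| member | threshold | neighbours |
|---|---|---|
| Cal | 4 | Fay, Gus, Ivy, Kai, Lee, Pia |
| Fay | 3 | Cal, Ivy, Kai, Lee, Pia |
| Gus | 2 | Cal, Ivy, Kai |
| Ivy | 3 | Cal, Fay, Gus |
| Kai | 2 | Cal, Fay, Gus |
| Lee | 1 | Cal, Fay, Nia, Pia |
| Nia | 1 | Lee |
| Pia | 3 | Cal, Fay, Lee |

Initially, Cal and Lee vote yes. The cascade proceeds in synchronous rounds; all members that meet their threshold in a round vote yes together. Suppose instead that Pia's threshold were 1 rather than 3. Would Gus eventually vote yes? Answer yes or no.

yes

With Pia's threshold at 1:
Round 1 — Cal, Lee vote yes (initial).
Round 2 — checking thresholds:
  Fay: 2 of 5 neighbours < 3, below threshold.
  Gus: 1 of 3 neighbours < 2, below threshold.
  Ivy: 1 of 3 neighbours < 3, below threshold.
  Kai: 1 of 3 neighbours < 2, below threshold.
  Nia: 1 of 1 neighbours ≥ 1, votes yes.
  Pia: 2 of 3 neighbours ≥ 1, votes yes.
Round 3 — checking thresholds:
  Fay: 3 of 5 neighbours ≥ 3, votes yes.
  Gus: 1 of 3 neighbours < 2, below threshold.
  Ivy: 1 of 3 neighbours < 3, below threshold.
  Kai: 1 of 3 neighbours < 2, below threshold.
Round 4 — checking thresholds:
  Gus: 1 of 3 neighbours < 2, below threshold.
  Ivy: 2 of 3 neighbours < 3, below threshold.
  Kai: 2 of 3 neighbours ≥ 2, votes yes.
Round 5 — checking thresholds:
  Gus: 2 of 3 neighbours ≥ 2, votes yes.
  Ivy: 2 of 3 neighbours < 3, below threshold.
Round 6 — checking thresholds:
  Ivy: 3 of 3 neighbours ≥ 3, votes yes.
Round 7 — no new yes votes; cascade stops.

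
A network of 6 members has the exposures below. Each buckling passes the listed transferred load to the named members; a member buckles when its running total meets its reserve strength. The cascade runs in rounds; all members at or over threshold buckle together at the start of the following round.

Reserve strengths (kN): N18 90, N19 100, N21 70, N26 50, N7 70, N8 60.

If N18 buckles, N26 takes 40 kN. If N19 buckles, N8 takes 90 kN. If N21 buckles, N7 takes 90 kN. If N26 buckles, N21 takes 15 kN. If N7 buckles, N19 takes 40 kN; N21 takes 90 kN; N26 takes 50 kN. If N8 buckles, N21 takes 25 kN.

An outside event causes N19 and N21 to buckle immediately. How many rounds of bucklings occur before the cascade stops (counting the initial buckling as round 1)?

Round 1 — N19, N21 buckle (initial).
  N7: +90 → 90 ≥ 70
  N8: +90 → 90 ≥ 60
Round 2 — N7, N8 buckle.
  N26: +50 → 50 ≥ 50
Round 3 — N26 buckles.
No further bucklings.

3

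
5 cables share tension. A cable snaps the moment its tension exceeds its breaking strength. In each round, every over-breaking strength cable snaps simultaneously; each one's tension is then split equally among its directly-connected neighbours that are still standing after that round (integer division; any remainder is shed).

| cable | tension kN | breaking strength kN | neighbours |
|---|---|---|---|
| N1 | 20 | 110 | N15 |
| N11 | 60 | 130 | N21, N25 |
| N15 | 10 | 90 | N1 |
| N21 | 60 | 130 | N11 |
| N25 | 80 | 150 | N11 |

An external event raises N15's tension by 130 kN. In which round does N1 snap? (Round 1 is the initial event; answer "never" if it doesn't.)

2

Round 1 — N15 at 140 > 90. N15 snaps.
  N15 sheds 140 kN to N1: 140 each.
    N1: 20+140 = 160 > 110
Round 2 — N1 snaps.
  N1 sheds 160 kN: no online neighbours, lost.
No further breaks.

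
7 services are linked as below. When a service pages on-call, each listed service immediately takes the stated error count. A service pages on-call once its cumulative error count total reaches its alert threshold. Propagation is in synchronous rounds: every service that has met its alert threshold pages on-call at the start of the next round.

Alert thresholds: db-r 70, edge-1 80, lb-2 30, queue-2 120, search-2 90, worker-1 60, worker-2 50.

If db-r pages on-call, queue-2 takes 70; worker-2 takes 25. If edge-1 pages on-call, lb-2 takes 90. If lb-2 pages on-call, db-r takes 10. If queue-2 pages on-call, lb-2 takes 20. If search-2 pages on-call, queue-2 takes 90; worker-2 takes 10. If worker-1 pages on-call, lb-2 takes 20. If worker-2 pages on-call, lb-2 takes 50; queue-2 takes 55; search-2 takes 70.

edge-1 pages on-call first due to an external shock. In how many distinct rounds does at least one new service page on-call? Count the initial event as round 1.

2

Round 1 — edge-1 pages on-call (initial).
  lb-2: +90 → 90 ≥ 30
Round 2 — lb-2 pages on-call.
  db-r: +10 → 10 < 70
No further pages.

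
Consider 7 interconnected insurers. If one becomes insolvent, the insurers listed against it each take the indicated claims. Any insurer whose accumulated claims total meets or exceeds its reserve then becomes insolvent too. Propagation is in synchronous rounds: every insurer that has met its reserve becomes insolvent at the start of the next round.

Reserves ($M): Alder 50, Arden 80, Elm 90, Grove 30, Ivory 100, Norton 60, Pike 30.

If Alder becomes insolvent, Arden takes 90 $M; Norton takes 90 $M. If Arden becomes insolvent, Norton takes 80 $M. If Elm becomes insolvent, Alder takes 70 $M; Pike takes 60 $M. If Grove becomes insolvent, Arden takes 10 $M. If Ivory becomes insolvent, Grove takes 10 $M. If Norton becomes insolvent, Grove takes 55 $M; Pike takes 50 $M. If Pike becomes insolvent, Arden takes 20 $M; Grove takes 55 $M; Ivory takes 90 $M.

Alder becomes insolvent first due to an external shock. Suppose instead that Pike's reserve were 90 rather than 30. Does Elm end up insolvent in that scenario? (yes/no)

With Pike's reserve at 90:
Round 1 — Alder becomes insolvent (initial).
  Arden: +90 → 90 ≥ 80
  Norton: +90 → 90 ≥ 60
Round 2 — Arden, Norton become insolvent.
  Grove: +55 → 55 ≥ 30
  Pike: +50 → 50 < 90
Round 3 — Grove becomes insolvent.
No further insolvencies.

no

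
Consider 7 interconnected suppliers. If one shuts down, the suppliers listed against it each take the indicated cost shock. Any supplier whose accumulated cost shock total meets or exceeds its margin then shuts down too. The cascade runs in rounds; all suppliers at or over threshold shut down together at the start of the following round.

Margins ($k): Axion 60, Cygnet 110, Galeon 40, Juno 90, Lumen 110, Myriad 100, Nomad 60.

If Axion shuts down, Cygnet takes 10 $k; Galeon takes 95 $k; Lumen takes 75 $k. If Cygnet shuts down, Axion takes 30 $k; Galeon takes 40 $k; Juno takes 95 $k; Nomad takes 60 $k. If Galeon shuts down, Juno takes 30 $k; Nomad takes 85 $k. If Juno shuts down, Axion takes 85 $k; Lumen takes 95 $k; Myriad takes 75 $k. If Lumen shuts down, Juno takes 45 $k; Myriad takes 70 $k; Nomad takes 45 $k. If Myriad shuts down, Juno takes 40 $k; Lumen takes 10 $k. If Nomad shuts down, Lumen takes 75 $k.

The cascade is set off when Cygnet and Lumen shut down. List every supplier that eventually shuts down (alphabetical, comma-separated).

Axion, Cygnet, Galeon, Juno, Lumen, Myriad, Nomad

Round 1 — Cygnet, Lumen shut down (initial).
  Axion: +30 → 30 < 60
  Galeon: +40 → 40 ≥ 40
  Juno: +95+45 → 140 ≥ 90
  Myriad: +70 → 70 < 100
  Nomad: +60+45 → 105 ≥ 60
Round 2 — Galeon, Juno, Nomad shut down.
  Axion: +85 → 115 ≥ 60
  Myriad: +75 → 145 ≥ 100
Round 3 — Axion, Myriad shut down.
No further shutdowns.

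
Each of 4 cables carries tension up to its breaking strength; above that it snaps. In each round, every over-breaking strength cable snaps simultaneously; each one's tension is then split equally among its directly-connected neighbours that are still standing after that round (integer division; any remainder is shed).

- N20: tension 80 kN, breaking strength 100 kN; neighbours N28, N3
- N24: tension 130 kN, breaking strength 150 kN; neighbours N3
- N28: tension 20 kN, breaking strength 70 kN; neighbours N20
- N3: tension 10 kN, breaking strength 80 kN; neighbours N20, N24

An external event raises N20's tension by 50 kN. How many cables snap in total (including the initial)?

2

Round 1 — N20 at 130 > 100. N20 snaps.
  N20 sheds 130 kN to N28, N3: 65 each.
    N28: 20+65 = 85 > 70
    N3: 10+65 = 75 ≤ 80
Round 2 — N28 snaps.
  N28 sheds 85 kN: no online neighbours, lost.
No further breaks.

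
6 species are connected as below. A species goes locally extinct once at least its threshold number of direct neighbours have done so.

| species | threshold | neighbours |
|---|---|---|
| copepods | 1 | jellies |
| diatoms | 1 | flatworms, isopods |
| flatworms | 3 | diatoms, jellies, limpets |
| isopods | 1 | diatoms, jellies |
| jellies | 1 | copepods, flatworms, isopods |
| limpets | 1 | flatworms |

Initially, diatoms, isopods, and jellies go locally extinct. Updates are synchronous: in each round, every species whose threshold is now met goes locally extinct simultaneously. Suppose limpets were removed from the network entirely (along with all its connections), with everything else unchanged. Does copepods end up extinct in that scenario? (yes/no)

yes

With limpets removed:
Round 1 — diatoms, isopods, jellies go locally extinct (initial).
Round 2 — checking thresholds:
  copepods: 1 of 1 neighbours ≥ 1, goes locally extinct.
  flatworms: 2 of 2 neighbours < 3, below threshold.
Round 3 — no new extinctions; cascade stops.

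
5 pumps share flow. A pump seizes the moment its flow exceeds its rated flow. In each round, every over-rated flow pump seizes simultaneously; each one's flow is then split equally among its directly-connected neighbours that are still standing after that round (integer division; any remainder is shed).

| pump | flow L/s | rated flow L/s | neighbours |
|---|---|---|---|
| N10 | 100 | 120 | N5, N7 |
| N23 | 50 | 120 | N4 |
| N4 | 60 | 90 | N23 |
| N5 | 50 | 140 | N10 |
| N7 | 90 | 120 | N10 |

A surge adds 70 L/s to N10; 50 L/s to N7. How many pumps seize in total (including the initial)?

3

Round 1 — N10 at 170 > 120; N7 at 140 > 120. N10, N7 seize.
  N10 sheds 170 L/s to N5: 170 each.
    N5: 50+170 = 220 > 140
  N7 sheds 140 L/s: no online neighbours, lost.
Round 2 — N5 seizes.
  N5 sheds 220 L/s: no online neighbours, lost.
No further seizures.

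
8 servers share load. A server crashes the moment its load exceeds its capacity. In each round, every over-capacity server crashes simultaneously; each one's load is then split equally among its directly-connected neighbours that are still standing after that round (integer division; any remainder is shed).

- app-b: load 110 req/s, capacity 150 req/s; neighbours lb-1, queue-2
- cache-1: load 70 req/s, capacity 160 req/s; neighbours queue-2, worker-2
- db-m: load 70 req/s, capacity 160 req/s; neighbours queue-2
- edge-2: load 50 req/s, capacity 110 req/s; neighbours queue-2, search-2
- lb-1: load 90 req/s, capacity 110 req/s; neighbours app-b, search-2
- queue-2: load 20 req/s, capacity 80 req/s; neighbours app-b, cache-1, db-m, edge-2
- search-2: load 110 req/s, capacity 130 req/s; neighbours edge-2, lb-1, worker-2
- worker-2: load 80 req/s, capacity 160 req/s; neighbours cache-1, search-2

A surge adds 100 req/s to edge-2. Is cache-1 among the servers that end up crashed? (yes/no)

yes

Round 1 — edge-2 at 150 > 110. edge-2 crashes.
  edge-2 sheds 150 req/s to queue-2, search-2: 75 each.
    queue-2: 20+75 = 95 > 80
    search-2: 110+75 = 185 > 130
Round 2 — queue-2, search-2 crash.
  queue-2 sheds 95 req/s to app-b, cache-1, db-m: 31 each (2 lost).
    app-b: 110+31 = 141 ≤ 150
    cache-1: 70+31 = 101 ≤ 160
    db-m: 70+31 = 101 ≤ 160
  search-2 sheds 185 req/s to lb-1, worker-2: 92 each (1 lost).
    lb-1: 90+92 = 182 > 110
    worker-2: 80+92 = 172 > 160
Round 3 — lb-1, worker-2 crash.
  lb-1 sheds 182 req/s to app-b: 182 each.
    app-b: 141+182 = 323 > 150
  worker-2 sheds 172 req/s to cache-1: 172 each.
    cache-1: 101+172 = 273 > 160
Round 4 — app-b, cache-1 crash.
  app-b sheds 323 req/s: no online neighbours, lost.
  cache-1 sheds 273 req/s: no online neighbours, lost.
No further crashes.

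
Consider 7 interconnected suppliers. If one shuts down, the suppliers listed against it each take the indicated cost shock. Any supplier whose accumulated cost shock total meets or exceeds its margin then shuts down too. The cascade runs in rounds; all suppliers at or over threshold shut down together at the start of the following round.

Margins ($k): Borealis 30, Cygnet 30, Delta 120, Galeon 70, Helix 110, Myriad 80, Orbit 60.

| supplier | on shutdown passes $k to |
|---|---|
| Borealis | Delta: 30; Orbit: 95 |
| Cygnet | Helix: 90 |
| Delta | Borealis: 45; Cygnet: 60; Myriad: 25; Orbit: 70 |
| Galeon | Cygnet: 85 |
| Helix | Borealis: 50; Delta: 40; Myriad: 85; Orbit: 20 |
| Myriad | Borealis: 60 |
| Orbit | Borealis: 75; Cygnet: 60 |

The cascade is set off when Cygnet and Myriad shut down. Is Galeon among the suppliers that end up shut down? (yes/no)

no

Round 1 — Cygnet, Myriad shut down (initial).
  Borealis: +60 → 60 ≥ 30
  Helix: +90 → 90 < 110
Round 2 — Borealis shuts down.
  Delta: +30 → 30 < 120
  Orbit: +95 → 95 ≥ 60
Round 3 — Orbit shuts down.
No further shutdowns.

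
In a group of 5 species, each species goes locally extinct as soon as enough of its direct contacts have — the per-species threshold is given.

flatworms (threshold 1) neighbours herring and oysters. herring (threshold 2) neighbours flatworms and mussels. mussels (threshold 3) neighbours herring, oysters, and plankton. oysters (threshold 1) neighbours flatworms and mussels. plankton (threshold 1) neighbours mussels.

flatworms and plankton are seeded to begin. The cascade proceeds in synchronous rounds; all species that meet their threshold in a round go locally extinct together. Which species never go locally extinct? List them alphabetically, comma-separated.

Round 1 — flatworms, plankton go locally extinct (initial).
Round 2 — checking thresholds:
  herring: 1 of 2 neighbours < 2, not yet.
  mussels: 1 of 3 neighbours < 3, not yet.
  oysters: 1 of 2 neighbours ≥ 1, goes locally extinct.
Round 3 — no new extinctions; cascade stops.

herring, mussels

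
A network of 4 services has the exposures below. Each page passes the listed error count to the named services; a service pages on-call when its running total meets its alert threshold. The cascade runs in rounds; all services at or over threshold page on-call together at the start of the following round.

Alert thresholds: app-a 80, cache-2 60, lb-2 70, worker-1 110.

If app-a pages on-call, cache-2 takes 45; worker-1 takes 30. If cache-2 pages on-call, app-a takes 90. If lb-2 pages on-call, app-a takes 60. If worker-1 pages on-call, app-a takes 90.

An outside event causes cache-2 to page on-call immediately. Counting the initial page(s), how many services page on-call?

2

Round 1 — cache-2 pages on-call (initial).
  app-a: +90 → 90 ≥ 80
Round 2 — app-a pages on-call.
  worker-1: +30 → 30 < 110
No further pages.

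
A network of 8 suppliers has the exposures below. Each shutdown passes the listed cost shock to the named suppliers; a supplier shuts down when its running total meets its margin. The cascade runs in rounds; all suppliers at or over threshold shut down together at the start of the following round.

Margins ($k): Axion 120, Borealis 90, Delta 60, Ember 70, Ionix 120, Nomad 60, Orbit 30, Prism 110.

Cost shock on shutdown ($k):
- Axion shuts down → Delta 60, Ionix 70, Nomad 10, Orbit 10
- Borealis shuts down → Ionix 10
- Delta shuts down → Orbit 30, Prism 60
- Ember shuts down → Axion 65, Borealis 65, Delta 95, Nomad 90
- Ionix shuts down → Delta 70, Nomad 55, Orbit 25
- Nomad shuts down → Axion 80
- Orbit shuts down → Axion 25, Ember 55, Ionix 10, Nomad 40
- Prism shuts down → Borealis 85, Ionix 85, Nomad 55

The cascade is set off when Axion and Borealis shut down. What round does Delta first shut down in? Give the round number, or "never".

2

Round 1 — Axion, Borealis shut down (initial).
  Delta: +60 → 60 ≥ 60
  Ionix: +70+10 → 80 < 120
  Nomad: +10 → 10 < 60
  Orbit: +10 → 10 < 30
Round 2 — Delta shuts down.
  Orbit: +30 → 40 ≥ 30
  Prism: +60 → 60 < 110
Round 3 — Orbit shuts down.
  Ember: +55 → 55 < 70
  Ionix: +10 → 90 < 120
  Nomad: +40 → 50 < 60
No further shutdowns.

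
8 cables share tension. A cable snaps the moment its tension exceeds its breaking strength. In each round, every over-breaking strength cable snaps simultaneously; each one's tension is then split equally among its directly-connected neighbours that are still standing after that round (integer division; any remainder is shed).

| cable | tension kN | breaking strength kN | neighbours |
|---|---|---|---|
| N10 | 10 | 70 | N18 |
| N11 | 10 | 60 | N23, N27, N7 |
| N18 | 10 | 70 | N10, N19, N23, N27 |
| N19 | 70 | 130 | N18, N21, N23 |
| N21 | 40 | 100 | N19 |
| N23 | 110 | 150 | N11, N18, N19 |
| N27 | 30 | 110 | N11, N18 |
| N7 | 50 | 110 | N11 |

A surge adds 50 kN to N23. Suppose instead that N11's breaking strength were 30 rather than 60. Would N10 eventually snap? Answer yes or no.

no

With N11's breaking strength at 30:
Round 1 — N23 at 160 > 150. N23 snaps.
  N23 sheds 160 kN to N11, N18, N19: 53 each (1 lost).
    N11: 10+53 = 63 > 30
    N18: 10+53 = 63 ≤ 70
    N19: 70+53 = 123 ≤ 130
Round 2 — N11 snaps.
  N11 sheds 63 kN to N27, N7: 31 each (1 lost).
    N27: 30+31 = 61 ≤ 110
    N7: 50+31 = 81 ≤ 110
No further breaks.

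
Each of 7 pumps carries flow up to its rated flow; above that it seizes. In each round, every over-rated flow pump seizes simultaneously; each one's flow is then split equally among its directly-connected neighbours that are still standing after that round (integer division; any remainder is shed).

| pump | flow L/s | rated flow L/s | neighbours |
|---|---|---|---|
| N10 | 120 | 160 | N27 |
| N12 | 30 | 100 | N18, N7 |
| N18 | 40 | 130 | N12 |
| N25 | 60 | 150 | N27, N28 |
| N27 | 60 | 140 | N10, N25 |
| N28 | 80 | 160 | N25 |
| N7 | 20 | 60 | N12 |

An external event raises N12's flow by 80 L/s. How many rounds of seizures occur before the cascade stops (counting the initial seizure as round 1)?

2

Round 1 — N12 at 110 > 100. N12 seizes.
  N12 sheds 110 L/s to N18, N7: 55 each.
    N18: 40+55 = 95 ≤ 130
    N7: 20+55 = 75 > 60
Round 2 — N7 seizes.
  N7 sheds 75 L/s: no online neighbours, lost.
No further seizures.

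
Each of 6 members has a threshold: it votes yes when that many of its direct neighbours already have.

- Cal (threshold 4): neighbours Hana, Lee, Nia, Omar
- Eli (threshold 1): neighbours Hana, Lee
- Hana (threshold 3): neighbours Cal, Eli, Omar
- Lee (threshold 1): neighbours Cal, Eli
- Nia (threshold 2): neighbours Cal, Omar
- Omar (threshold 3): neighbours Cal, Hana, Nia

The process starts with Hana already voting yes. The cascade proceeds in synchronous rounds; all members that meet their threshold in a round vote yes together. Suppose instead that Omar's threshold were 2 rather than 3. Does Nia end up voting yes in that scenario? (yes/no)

With Omar's threshold at 2:
Round 1 — Hana votes yes (initial).
Round 2 — checking thresholds:
  Cal: 1 of 4 neighbours < 4, below threshold.
  Eli: 1 of 2 neighbours ≥ 1, votes yes.
  Omar: 1 of 3 neighbours < 2, below threshold.
Round 3 — checking thresholds:
  Cal: 1 of 4 neighbours < 4, below threshold.
  Lee: 1 of 2 neighbours ≥ 1, votes yes.
  Omar: 1 of 3 neighbours < 2, below threshold.
Round 4 — no new yes votes; cascade stops.

no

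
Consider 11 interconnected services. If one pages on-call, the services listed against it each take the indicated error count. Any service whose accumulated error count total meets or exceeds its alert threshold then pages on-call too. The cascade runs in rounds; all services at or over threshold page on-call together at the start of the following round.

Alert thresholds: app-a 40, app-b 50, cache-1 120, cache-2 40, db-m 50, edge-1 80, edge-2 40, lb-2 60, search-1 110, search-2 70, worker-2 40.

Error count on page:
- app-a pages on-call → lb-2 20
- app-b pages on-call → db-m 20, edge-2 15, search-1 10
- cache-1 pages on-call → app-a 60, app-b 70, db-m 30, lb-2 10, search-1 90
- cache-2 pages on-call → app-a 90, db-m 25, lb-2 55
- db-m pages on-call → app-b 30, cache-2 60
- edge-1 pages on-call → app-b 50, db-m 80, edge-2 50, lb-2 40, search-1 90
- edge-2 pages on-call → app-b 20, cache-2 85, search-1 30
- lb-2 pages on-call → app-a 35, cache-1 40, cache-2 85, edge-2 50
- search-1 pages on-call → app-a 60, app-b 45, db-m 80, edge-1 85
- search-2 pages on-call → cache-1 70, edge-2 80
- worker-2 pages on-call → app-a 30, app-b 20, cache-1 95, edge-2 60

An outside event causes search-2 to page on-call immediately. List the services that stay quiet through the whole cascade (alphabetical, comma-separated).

Round 1 — search-2 pages on-call (initial).
  cache-1: +70 → 70 < 120
  edge-2: +80 → 80 ≥ 40
Round 2 — edge-2 pages on-call.
  app-b: +20 → 20 < 50
  cache-2: +85 → 85 ≥ 40
  search-1: +30 → 30 < 110
Round 3 — cache-2 pages on-call.
  app-a: +90 → 90 ≥ 40
  db-m: +25 → 25 < 50
  lb-2: +55 → 55 < 60
Round 4 — app-a pages on-call.
  lb-2: +20 → 75 ≥ 60
Round 5 — lb-2 pages on-call.
  cache-1: +40 → 110 < 120
No further pages.

app-b, cache-1, db-m, edge-1, search-1, worker-2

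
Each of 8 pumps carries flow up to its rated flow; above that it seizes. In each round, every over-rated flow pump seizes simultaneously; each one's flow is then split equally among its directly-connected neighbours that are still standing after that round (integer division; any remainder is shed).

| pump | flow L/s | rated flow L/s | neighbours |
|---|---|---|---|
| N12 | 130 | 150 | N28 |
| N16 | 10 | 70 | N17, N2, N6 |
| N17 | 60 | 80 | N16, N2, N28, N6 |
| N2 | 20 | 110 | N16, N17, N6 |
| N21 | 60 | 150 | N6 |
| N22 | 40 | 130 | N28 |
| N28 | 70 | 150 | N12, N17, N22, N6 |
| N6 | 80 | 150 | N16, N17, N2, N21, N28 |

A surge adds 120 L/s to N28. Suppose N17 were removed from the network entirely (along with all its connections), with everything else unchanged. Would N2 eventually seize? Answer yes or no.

no

With N17 removed:
Round 1 — N28 at 190 > 150. N28 seizes.
  N28 sheds 190 L/s to N12, N22, N6: 63 each (1 lost).
    N12: 130+63 = 193 > 150
    N22: 40+63 = 103 ≤ 130
    N6: 80+63 = 143 ≤ 150
Round 2 — N12 seizes.
  N12 sheds 193 L/s: no online neighbours, lost.
No further seizures.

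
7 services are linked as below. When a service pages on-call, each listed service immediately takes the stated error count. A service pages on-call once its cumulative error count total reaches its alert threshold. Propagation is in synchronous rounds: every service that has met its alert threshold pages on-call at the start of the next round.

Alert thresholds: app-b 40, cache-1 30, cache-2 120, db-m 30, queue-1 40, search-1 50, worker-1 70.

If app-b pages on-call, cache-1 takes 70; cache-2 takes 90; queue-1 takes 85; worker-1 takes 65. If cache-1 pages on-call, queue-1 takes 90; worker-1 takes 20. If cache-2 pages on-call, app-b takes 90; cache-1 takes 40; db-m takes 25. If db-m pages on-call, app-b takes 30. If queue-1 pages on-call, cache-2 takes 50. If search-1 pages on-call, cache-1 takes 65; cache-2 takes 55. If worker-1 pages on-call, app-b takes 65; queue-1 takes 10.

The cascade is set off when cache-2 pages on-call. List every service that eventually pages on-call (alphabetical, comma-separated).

app-b, cache-1, cache-2, queue-1, worker-1

Round 1 — cache-2 pages on-call (initial).
  app-b: +90 → 90 ≥ 40
  cache-1: +40 → 40 ≥ 30
  db-m: +25 → 25 < 30
Round 2 — app-b, cache-1 page on-call.
  queue-1: +85+90 → 175 ≥ 40
  worker-1: +65+20 → 85 ≥ 70
Round 3 — queue-1, worker-1 page on-call.
No further pages.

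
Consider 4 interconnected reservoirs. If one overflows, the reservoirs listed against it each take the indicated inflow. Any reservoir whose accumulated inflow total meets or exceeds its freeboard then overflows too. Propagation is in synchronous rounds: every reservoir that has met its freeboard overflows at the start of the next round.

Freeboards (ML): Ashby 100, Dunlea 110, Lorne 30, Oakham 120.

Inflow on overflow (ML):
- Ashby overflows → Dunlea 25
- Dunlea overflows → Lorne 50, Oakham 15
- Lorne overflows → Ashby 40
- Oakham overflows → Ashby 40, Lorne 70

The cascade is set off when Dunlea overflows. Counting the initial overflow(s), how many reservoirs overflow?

Round 1 — Dunlea overflows (initial).
  Lorne: +50 → 50 ≥ 30
  Oakham: +15 → 15 < 120
Round 2 — Lorne overflows.
  Ashby: +40 → 40 < 100
No further overflows.

2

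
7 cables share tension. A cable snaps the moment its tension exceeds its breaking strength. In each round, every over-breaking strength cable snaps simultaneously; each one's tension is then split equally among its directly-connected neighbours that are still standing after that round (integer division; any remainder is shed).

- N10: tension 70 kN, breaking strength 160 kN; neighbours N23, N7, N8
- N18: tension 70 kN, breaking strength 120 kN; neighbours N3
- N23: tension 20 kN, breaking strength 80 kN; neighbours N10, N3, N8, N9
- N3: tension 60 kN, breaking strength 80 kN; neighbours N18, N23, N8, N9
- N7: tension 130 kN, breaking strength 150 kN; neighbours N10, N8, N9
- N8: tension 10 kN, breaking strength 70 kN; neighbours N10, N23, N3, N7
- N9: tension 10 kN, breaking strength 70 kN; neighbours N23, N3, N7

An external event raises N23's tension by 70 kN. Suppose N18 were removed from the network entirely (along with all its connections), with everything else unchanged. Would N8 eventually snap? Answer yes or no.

With N18 removed:
Round 1 — N23 at 90 > 80. N23 snaps.
  N23 sheds 90 kN to N10, N3, N8, N9: 22 each (2 lost).
    N10: 70+22 = 92 ≤ 160
    N3: 60+22 = 82 > 80
    N8: 10+22 = 32 ≤ 70
    N9: 10+22 = 32 ≤ 70
Round 2 — N3 snaps.
  N3 sheds 82 kN to N8, N9: 41 each.
    N8: 32+41 = 73 > 70
    N9: 32+41 = 73 > 70
Round 3 — N8, N9 snap.
  N8 sheds 73 kN to N10, N7: 36 each (1 lost).
    N10: 92+36 = 128 ≤ 160
    N7: 130+36 = 166 > 150
  N9 sheds 73 kN to N7: 73 each.
    N7: 166+73 = 239 > 150
Round 4 — N7 snaps.
  N7 sheds 239 kN to N10: 239 each.
    N10: 128+239 = 367 > 160
Round 5 — N10 snaps.
  N10 sheds 367 kN: no online neighbours, lost.
No further breaks.

yes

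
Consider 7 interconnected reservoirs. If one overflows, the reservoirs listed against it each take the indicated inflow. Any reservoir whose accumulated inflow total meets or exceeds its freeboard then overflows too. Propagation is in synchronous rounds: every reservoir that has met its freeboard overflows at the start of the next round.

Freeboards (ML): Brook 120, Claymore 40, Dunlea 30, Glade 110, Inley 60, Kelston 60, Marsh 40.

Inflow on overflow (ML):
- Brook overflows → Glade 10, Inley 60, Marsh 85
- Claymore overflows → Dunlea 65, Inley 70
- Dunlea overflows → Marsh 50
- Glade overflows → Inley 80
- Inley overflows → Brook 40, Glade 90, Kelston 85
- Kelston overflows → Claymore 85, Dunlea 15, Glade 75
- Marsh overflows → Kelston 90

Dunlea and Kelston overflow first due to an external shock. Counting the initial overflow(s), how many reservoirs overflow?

6

Round 1 — Dunlea, Kelston overflow (initial).
  Claymore: +85 → 85 ≥ 40
  Glade: +75 → 75 < 110
  Marsh: +50 → 50 ≥ 40
Round 2 — Claymore, Marsh overflow.
  Inley: +70 → 70 ≥ 60
Round 3 — Inley overflows.
  Brook: +40 → 40 < 120
  Glade: +90 → 165 ≥ 110
Round 4 — Glade overflows.
No further overflows.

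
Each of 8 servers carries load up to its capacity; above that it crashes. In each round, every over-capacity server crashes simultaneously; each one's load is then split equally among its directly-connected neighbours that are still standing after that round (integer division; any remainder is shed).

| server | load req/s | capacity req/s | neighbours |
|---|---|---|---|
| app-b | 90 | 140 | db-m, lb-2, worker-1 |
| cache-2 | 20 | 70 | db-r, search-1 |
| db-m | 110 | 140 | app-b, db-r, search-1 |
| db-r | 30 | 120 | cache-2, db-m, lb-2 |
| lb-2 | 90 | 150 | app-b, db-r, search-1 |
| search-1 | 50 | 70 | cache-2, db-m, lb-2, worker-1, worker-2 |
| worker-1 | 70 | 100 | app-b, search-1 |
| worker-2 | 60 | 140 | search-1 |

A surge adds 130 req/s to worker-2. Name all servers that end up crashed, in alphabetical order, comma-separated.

app-b, cache-2, db-m, db-r, lb-2, search-1, worker-1, worker-2

Round 1 — worker-2 at 190 > 140. worker-2 crashes.
  worker-2 sheds 190 req/s to search-1: 190 each.
    search-1: 50+190 = 240 > 70
Round 2 — search-1 crashes.
  search-1 sheds 240 req/s to cache-2, db-m, lb-2, worker-1: 60 each.
    cache-2: 20+60 = 80 > 70
    db-m: 110+60 = 170 > 140
    lb-2: 90+60 = 150 ≤ 150
    worker-1: 70+60 = 130 > 100
Round 3 — cache-2, db-m, worker-1 crash.
  cache-2 sheds 80 req/s to db-r: 80 each.
    db-r: 30+80 = 110 ≤ 120
  db-m sheds 170 req/s to app-b, db-r: 85 each.
    app-b: 90+85 = 175 > 140
    db-r: 110+85 = 195 > 120
  worker-1 sheds 130 req/s to app-b: 130 each.
    app-b: 175+130 = 305 > 140
Round 4 — app-b, db-r crash.
  app-b sheds 305 req/s to lb-2: 305 each.
    lb-2: 150+305 = 455 > 150
  db-r sheds 195 req/s to lb-2: 195 each.
    lb-2: 455+195 = 650 > 150
Round 5 — lb-2 crashes.
  lb-2 sheds 650 req/s: no online neighbours, lost.
No further crashes.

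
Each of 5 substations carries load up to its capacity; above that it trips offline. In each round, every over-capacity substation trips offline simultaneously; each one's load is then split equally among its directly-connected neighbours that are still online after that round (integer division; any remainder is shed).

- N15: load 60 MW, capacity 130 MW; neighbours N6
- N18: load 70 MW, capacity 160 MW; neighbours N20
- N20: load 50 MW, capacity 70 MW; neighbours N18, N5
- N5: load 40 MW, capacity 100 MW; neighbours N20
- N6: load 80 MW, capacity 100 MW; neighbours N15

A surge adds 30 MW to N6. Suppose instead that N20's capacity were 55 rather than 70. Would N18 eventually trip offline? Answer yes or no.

With N20's capacity at 55:
Round 1 — N6 at 110 > 100. N6 trips offline.
  N6 sheds 110 MW to N15: 110 each.
    N15: 60+110 = 170 > 130
Round 2 — N15 trips offline.
  N15 sheds 170 MW: no online neighbours, lost.
No further trips.

no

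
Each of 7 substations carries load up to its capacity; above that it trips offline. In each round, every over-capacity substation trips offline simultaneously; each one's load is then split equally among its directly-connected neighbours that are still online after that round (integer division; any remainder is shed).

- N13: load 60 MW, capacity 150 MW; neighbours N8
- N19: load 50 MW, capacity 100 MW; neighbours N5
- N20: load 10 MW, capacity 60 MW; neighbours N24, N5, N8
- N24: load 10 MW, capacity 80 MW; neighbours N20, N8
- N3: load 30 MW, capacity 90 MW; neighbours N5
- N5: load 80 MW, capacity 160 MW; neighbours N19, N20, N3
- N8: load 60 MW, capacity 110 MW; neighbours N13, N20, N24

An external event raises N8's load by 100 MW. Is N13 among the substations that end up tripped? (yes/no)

no

Round 1 — N8 at 160 > 110. N8 trips offline.
  N8 sheds 160 MW to N13, N20, N24: 53 each (1 lost).
    N13: 60+53 = 113 ≤ 150
    N20: 10+53 = 63 > 60
    N24: 10+53 = 63 ≤ 80
Round 2 — N20 trips offline.
  N20 sheds 63 MW to N24, N5: 31 each (1 lost).
    N24: 63+31 = 94 > 80
    N5: 80+31 = 111 ≤ 160
Round 3 — N24 trips offline.
  N24 sheds 94 MW: no online neighbours, lost.
No further trips.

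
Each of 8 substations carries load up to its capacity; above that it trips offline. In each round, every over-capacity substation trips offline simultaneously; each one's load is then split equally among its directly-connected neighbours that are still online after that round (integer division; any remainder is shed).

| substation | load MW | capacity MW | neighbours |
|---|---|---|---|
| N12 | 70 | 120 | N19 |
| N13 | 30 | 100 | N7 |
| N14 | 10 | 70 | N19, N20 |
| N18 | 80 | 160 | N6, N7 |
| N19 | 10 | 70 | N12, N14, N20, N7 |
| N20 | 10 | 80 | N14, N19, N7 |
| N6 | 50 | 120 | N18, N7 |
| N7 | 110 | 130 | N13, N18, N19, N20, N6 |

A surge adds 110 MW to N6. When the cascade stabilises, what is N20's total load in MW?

Round 1 — N6 at 160 > 120. N6 trips offline.
  N6 sheds 160 MW to N18, N7: 80 each.
    N18: 80+80 = 160 ≤ 160
    N7: 110+80 = 190 > 130
Round 2 — N7 trips offline.
  N7 sheds 190 MW to N13, N18, N19, N20: 47 each (2 lost).
    N13: 30+47 = 77 ≤ 100
    N18: 160+47 = 207 > 160
    N19: 10+47 = 57 ≤ 70
    N20: 10+47 = 57 ≤ 80
Round 3 — N18 trips offline.
  N18 sheds 207 MW: no online neighbours, lost.
No further trips.

57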